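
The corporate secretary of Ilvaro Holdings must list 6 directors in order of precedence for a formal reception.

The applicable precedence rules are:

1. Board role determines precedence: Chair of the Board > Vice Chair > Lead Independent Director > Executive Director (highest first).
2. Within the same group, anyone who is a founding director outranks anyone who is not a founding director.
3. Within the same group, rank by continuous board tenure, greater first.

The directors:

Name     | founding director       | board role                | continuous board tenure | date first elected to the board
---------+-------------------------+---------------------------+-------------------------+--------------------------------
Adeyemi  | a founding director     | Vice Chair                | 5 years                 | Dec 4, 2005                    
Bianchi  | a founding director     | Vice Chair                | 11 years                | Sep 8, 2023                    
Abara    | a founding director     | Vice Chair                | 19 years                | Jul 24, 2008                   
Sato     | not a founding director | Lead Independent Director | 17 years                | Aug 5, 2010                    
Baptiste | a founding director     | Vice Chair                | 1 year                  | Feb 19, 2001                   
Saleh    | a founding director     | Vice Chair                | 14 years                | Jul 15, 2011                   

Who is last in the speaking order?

By board role: Abara, Saleh, Bianchi, Adeyemi and Baptiste (Vice Chair); then Sato (Lead Independent Director).
Abara, Saleh, Bianchi, Adeyemi and Baptiste are each a founding director, so the next rule applies.
Among Abara, Saleh, Bianchi, Adeyemi and Baptiste, by continuous board tenure (higher first): Abara (19 years) before Saleh (14 years) before Bianchi (11 years) before Adeyemi (5 years) before Baptiste (1 year).
Order: Abara, Saleh, Bianchi, Adeyemi, Baptiste, Sato.

Sato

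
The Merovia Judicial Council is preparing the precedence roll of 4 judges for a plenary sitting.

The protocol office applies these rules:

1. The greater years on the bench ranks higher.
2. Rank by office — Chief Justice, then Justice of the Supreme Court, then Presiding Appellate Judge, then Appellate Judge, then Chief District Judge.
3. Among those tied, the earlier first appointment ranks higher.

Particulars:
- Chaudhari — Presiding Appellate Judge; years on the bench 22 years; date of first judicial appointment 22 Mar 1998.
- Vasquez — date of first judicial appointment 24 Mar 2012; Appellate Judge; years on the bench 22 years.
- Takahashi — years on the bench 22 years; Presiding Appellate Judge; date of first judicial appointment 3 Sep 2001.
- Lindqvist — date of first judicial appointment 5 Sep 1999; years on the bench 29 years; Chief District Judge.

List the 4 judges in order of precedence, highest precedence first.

By years on the bench (higher first): Lindqvist (29 years); then Chaudhari, Takahashi and Vasquez (each 22 years).
Among Chaudhari, Takahashi and Vasquez, by office: Chaudhari and Takahashi (Presiding Appellate Judge) before Vasquez (Appellate Judge).
Among Chaudhari and Takahashi, by date of first judicial appointment (earlier first): Chaudhari (22 Mar 1998) before Takahashi (3 Sep 2001).
Full order: Lindqvist, Chaudhari, Takahashi, Vasquez.

Lindqvist, Chaudhari, Takahashi, Vasquez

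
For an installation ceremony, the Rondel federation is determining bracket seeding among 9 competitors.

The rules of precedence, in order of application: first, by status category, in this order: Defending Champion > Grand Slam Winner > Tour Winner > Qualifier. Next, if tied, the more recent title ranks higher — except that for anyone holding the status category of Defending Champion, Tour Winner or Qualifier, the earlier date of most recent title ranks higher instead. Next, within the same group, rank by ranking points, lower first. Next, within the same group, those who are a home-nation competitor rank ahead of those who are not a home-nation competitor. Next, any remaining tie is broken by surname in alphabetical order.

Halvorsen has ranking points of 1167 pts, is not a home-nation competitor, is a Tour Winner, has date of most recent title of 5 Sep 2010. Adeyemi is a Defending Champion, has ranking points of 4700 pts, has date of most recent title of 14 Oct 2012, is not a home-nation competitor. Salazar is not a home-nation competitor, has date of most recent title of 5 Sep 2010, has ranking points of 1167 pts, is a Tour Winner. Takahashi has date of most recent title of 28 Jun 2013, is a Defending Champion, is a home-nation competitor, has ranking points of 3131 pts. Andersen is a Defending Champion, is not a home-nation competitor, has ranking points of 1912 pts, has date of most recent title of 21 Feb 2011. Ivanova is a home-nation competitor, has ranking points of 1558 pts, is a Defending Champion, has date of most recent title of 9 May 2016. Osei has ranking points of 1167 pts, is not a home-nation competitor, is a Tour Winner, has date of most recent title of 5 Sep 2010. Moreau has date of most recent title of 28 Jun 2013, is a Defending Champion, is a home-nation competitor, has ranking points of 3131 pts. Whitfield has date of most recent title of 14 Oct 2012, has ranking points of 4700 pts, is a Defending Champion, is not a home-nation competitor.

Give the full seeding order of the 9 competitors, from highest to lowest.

Andersen, Adeyemi, Whitfield, Moreau, Takahashi, Ivanova, Halvorsen, Osei, Salazar

By status category: Andersen, Adeyemi, Whitfield, Moreau, Takahashi and Ivanova (Defending Champion); then Halvorsen, Osei and Salazar (Tour Winner).
Among Andersen, Adeyemi, Whitfield, Moreau, Takahashi and Ivanova, by date of most recent title (earlier first) (reversed rule for this group): Andersen (21 Feb 2011) before Adeyemi and Whitfield (14 Oct 2012) before Moreau and Takahashi (28 Jun 2013) before Ivanova (9 May 2016).
Adeyemi and Whitfield both have ranking points 4700 pts, so the next rule applies.
Adeyemi and Whitfield are each not a home-nation competitor, so the next rule applies.
Among Adeyemi and Whitfield, alphabetically by surname: Adeyemi before Whitfield.
Moreau and Takahashi both have ranking points 3131 pts, so the next rule applies.
Moreau and Takahashi are each a home-nation competitor, so the next rule applies.
Among Moreau and Takahashi, alphabetically by surname: Moreau before Takahashi.
Halvorsen, Osei and Salazar all have date of most recent title 5 Sep 2010, so the next rule applies.
Halvorsen, Osei and Salazar all have ranking points 1167 pts, so the next rule applies.
Halvorsen, Osei and Salazar are each not a home-nation competitor, so the next rule applies.
Among Halvorsen, Osei and Salazar, alphabetically by surname: Halvorsen before Osei before Salazar.
Full order: Andersen, Adeyemi, Whitfield, Moreau, Takahashi, Ivanova, Halvorsen, Osei, Salazar.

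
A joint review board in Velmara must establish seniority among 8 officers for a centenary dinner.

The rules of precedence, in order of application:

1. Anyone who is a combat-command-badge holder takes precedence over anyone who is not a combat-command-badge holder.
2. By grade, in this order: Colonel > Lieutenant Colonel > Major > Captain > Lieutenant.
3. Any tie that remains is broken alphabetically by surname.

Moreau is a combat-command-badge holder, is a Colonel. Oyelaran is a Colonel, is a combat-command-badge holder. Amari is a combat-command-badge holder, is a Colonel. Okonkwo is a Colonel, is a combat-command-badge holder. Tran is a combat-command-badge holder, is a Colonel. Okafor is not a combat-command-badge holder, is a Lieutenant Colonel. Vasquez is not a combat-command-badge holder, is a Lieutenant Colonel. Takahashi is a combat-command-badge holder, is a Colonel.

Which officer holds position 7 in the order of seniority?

Okafor

By the first rule: Amari, Moreau, Okonkwo, Oyelaran, Takahashi and Tran (each a combat-command-badge holder); then Okafor and Vasquez (both not a combat-command-badge holder).
Amari, Moreau, Okonkwo, Oyelaran, Takahashi and Tran are each Colonel, so the next rule applies.
Among Amari, Moreau, Okonkwo, Oyelaran, Takahashi and Tran, alphabetically by surname: Amari before Moreau before Okonkwo before Oyelaran before Takahashi before Tran.
Okafor and Vasquez are each Lieutenant Colonel, so the next rule applies.
Among Okafor and Vasquez, alphabetically by surname: Okafor before Vasquez.
Order: Amari, Moreau, Okonkwo, Oyelaran, Takahashi, Tran, Okafor, Vasquez.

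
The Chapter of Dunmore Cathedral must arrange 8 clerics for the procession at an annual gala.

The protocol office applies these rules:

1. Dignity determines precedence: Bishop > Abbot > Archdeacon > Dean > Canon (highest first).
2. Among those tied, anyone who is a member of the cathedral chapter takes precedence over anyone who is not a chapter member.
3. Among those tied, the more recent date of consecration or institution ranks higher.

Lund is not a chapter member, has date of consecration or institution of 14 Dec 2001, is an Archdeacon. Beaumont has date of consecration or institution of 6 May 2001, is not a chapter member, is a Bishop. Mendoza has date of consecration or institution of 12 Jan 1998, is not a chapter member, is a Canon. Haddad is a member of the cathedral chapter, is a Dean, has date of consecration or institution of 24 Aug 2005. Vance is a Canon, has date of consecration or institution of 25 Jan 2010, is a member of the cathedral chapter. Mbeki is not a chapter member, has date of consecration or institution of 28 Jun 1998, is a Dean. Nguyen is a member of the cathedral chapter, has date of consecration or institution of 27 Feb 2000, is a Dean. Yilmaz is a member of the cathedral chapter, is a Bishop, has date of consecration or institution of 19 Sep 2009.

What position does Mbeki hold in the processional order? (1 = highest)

6

By dignity: Yilmaz and Beaumont (Bishop); then Lund (Archdeacon); then Haddad, Nguyen and Mbeki (Dean); then Vance and Mendoza (Canon).
Among Yilmaz and Beaumont, a member of the cathedral chapter before not a chapter member: Yilmaz (a member of the cathedral chapter) before Beaumont (not a chapter member).
Among Haddad, Nguyen and Mbeki, a member of the cathedral chapter before not a chapter member: Haddad and Nguyen (a member of the cathedral chapter) before Mbeki (not a chapter member).
Among Haddad and Nguyen, by date of consecration or institution (later first): Haddad (24 Aug 2005) before Nguyen (27 Feb 2000).
Among Vance and Mendoza, a member of the cathedral chapter before not a chapter member: Vance (a member of the cathedral chapter) before Mendoza (not a chapter member).
Order: Yilmaz, Beaumont, Lund, Haddad, Nguyen, Mbeki, Vance, Mendoza. So position 6.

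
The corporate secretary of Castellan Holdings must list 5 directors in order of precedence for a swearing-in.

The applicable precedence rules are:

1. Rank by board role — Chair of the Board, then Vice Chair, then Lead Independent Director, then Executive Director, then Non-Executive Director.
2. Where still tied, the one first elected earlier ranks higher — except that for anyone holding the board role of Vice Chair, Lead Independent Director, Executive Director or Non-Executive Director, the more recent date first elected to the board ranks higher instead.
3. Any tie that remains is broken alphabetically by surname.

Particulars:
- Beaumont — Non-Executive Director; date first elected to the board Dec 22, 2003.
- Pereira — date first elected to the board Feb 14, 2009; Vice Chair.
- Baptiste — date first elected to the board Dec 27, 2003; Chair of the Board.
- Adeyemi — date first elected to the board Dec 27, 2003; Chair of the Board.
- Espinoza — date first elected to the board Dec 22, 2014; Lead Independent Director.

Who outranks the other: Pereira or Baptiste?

Baptiste

By board role: Adeyemi and Baptiste (Chair of the Board); then Pereira (Vice Chair); then Espinoza (Lead Independent Director); then Beaumont (Non-Executive Director).
Adeyemi and Baptiste both have date first elected to the board Dec 27, 2003, so the next rule applies.
Among Adeyemi and Baptiste, alphabetically by surname: Adeyemi before Baptiste.
So Baptiste takes precedence.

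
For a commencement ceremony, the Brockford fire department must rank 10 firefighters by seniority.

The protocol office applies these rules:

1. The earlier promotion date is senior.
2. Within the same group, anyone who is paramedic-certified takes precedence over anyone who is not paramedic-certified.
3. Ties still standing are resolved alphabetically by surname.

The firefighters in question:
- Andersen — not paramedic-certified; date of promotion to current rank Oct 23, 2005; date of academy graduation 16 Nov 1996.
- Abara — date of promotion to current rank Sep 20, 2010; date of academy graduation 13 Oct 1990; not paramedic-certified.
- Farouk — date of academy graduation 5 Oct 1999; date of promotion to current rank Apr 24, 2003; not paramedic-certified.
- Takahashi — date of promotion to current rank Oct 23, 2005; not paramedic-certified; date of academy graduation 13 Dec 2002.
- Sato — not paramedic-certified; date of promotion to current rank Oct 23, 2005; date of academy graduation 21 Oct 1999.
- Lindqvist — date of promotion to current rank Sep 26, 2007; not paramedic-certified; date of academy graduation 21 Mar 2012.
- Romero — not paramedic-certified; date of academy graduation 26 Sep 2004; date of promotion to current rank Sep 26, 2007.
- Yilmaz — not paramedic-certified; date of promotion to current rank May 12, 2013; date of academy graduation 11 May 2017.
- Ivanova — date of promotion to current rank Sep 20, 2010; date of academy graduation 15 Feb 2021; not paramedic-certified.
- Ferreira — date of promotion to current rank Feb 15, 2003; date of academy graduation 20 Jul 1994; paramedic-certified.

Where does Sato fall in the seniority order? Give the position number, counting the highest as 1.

By date of promotion to current rank (earlier first): Ferreira (Feb 15, 2003); then Farouk (Apr 24, 2003); then Andersen, Sato and Takahashi (each Oct 23, 2005); then Lindqvist and Romero (both Sep 26, 2007); then Abara and Ivanova (both Sep 20, 2010); then Yilmaz (May 12, 2013).
Andersen, Sato and Takahashi are each not paramedic-certified, so the next rule applies.
Among Andersen, Sato and Takahashi, alphabetically by surname: Andersen before Sato before Takahashi.
Lindqvist and Romero are each not paramedic-certified, so the next rule applies.
Among Lindqvist and Romero, alphabetically by surname: Lindqvist before Romero.
Abara and Ivanova are each not paramedic-certified, so the next rule applies.
Among Abara and Ivanova, alphabetically by surname: Abara before Ivanova.
Order: Ferreira, Farouk, Andersen, Sato, Takahashi, Lindqvist, Romero, Abara, Ivanova, Yilmaz. So position 4.

4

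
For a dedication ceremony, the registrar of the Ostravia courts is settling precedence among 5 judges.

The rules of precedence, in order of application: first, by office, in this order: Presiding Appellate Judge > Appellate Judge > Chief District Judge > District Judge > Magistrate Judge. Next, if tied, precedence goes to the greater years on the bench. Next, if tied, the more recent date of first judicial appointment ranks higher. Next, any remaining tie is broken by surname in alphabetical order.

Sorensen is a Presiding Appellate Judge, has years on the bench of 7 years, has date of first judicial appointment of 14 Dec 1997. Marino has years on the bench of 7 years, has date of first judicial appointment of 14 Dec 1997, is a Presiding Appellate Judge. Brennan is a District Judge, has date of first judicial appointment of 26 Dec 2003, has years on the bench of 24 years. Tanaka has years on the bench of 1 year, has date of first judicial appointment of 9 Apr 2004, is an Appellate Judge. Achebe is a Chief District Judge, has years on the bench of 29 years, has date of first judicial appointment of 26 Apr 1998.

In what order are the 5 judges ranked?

Marino, Sorensen, Tanaka, Achebe, Brennan

By office: Marino and Sorensen (Presiding Appellate Judge); then Tanaka (Appellate Judge); then Achebe (Chief District Judge); then Brennan (District Judge).
Marino and Sorensen both have years on the bench 7 years, so the next rule applies.
Marino and Sorensen both have date of first judicial appointment 14 Dec 1997, so the next rule applies.
Among Marino and Sorensen, alphabetically by surname: Marino before Sorensen.
Full order: Marino, Sorensen, Tanaka, Achebe, Brennan.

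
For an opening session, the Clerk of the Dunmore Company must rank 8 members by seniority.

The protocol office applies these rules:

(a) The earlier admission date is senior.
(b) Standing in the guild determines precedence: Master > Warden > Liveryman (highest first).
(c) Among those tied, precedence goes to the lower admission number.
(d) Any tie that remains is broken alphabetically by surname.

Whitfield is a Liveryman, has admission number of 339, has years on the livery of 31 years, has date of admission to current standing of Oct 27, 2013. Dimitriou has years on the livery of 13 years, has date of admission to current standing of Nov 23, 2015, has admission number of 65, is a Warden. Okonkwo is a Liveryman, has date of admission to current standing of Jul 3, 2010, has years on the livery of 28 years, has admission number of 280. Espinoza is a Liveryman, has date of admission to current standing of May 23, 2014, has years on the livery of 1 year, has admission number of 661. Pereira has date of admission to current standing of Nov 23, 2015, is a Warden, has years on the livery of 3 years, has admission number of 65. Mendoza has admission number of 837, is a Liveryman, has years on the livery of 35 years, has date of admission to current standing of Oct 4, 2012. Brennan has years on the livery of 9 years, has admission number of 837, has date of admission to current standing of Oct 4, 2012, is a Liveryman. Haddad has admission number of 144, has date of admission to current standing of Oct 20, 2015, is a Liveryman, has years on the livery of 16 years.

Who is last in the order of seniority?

Pereira

By date of admission to current standing (earlier first): Okonkwo (Jul 3, 2010); then Brennan and Mendoza (both Oct 4, 2012); then Whitfield (Oct 27, 2013); then Espinoza (May 23, 2014); then Haddad (Oct 20, 2015); then Dimitriou and Pereira (both Nov 23, 2015).
Brennan and Mendoza are each Liveryman, so the next rule applies.
Brennan and Mendoza both have admission number 837, so the next rule applies.
Among Brennan and Mendoza, alphabetically by surname: Brennan before Mendoza.
Dimitriou and Pereira are each Warden, so the next rule applies.
Dimitriou and Pereira both have admission number 65, so the next rule applies.
Among Dimitriou and Pereira, alphabetically by surname: Dimitriou before Pereira.
Order: Okonkwo, Brennan, Mendoza, Whitfield, Espinoza, Haddad, Dimitriou, Pereira.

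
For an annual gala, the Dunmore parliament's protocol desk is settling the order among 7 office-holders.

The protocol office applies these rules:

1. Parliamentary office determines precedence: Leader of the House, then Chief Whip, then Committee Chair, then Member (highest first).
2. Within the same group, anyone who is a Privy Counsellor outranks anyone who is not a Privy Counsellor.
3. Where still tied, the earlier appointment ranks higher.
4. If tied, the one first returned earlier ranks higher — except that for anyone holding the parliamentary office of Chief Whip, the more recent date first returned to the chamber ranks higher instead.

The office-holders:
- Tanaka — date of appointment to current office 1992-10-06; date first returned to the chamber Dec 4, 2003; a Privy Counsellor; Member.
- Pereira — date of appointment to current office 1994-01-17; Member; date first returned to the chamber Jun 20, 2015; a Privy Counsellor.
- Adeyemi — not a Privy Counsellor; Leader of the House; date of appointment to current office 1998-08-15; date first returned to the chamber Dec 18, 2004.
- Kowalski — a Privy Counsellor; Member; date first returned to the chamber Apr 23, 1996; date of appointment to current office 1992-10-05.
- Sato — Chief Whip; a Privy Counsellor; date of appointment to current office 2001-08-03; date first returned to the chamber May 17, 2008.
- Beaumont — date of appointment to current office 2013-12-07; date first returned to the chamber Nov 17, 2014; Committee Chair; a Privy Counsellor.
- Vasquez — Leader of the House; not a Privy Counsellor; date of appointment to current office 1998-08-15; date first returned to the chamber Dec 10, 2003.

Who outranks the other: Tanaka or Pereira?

Tanaka

By parliamentary office: Vasquez and Adeyemi (Leader of the House); then Sato (Chief Whip); then Beaumont (Committee Chair); then Kowalski, Tanaka and Pereira (Member).
Vasquez and Adeyemi are each not a Privy Counsellor, so the next rule applies.
Vasquez and Adeyemi both have date of appointment to current office 1998-08-15, so the next rule applies.
Among Vasquez and Adeyemi, by date first returned to the chamber (earlier first): Vasquez (Dec 10, 2003) before Adeyemi (Dec 18, 2004).
Kowalski, Tanaka and Pereira are each a Privy Counsellor, so the next rule applies.
Among Kowalski, Tanaka and Pereira, by date of appointment to current office (earlier first): Kowalski (1992-10-05) before Tanaka (1992-10-06) before Pereira (1994-01-17).
So Tanaka takes precedence.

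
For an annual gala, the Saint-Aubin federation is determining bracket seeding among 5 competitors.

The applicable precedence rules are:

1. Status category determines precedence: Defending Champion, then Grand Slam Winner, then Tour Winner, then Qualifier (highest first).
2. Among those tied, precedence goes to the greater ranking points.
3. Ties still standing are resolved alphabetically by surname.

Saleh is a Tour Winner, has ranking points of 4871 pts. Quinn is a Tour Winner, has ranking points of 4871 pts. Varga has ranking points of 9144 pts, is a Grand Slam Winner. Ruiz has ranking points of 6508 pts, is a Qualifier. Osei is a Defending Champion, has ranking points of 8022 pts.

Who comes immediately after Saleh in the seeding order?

Ruiz

By status category: Osei (Defending Champion); then Varga (Grand Slam Winner); then Quinn and Saleh (Tour Winner); then Ruiz (Qualifier).
Quinn and Saleh both have ranking points 4871 pts, so the next rule applies.
Among Quinn and Saleh, alphabetically by surname: Quinn before Saleh.
Order: Osei, Varga, Quinn, Saleh, Ruiz.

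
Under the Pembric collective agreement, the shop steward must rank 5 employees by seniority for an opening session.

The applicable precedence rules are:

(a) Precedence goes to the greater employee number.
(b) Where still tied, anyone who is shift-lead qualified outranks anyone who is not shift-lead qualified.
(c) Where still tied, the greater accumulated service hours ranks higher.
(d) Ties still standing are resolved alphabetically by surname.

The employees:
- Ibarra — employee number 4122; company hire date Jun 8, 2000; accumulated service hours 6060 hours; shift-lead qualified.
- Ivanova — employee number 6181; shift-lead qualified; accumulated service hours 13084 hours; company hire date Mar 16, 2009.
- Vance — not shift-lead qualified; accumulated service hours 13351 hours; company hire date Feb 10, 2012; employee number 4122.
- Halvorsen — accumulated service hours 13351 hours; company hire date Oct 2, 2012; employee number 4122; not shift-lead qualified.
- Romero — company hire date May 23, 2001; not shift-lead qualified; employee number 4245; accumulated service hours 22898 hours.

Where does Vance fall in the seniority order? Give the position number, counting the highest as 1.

5

By employee number (higher first): Ivanova (6181); then Romero (4245); then Ibarra, Halvorsen and Vance (each 4122).
Among Ibarra, Halvorsen and Vance, shift-lead qualified before not shift-lead qualified: Ibarra (shift-lead qualified) before Halvorsen and Vance (not shift-lead qualified).
Halvorsen and Vance both have accumulated service hours 13351 hours, so the next rule applies.
Among Halvorsen and Vance, alphabetically by surname: Halvorsen before Vance.
Order: Ivanova, Romero, Ibarra, Halvorsen, Vance. So position 5.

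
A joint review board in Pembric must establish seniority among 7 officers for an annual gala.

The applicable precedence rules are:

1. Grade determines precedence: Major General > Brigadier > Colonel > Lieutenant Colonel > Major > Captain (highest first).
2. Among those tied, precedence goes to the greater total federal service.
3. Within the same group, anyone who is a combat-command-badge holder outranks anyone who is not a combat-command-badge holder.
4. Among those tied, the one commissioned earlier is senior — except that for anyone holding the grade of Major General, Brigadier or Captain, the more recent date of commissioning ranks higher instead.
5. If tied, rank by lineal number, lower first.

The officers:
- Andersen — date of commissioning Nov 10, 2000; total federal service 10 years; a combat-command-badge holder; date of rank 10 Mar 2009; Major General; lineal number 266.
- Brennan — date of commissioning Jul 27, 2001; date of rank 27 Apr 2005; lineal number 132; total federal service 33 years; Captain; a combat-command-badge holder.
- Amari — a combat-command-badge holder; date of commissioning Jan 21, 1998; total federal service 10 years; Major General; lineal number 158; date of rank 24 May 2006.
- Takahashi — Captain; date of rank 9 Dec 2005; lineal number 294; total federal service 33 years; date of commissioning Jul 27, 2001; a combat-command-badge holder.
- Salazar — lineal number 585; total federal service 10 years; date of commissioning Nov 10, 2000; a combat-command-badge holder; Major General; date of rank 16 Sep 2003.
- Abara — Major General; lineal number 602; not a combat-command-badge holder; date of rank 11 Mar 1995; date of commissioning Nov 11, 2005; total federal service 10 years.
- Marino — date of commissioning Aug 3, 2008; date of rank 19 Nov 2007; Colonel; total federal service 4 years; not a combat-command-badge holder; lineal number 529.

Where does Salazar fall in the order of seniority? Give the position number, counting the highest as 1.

2

By grade: Andersen, Salazar, Amari and Abara (Major General); then Marino (Colonel); then Brennan and Takahashi (Captain).
Andersen, Salazar, Amari and Abara all have total federal service 10 years, so the next rule applies.
Among Andersen, Salazar, Amari and Abara, a combat-command-badge holder before not a combat-command-badge holder: Andersen, Salazar and Amari (a combat-command-badge holder) before Abara (not a combat-command-badge holder).
Among Andersen, Salazar and Amari, by date of commissioning (later first) (reversed rule for this group): Andersen and Salazar (Nov 10, 2000) before Amari (Jan 21, 1998).
Among Andersen and Salazar, by lineal number (lower first): Andersen (266) before Salazar (585).
Brennan and Takahashi both have total federal service 33 years, so the next rule applies.
Brennan and Takahashi are each a combat-command-badge holder, so the next rule applies.
Brennan and Takahashi both have date of commissioning Jul 27, 2001, so the next rule applies.
Among Brennan and Takahashi, by lineal number (lower first): Brennan (132) before Takahashi (294).
Order: Andersen, Salazar, Amari, Abara, Marino, Brennan, Takahashi. So position 2.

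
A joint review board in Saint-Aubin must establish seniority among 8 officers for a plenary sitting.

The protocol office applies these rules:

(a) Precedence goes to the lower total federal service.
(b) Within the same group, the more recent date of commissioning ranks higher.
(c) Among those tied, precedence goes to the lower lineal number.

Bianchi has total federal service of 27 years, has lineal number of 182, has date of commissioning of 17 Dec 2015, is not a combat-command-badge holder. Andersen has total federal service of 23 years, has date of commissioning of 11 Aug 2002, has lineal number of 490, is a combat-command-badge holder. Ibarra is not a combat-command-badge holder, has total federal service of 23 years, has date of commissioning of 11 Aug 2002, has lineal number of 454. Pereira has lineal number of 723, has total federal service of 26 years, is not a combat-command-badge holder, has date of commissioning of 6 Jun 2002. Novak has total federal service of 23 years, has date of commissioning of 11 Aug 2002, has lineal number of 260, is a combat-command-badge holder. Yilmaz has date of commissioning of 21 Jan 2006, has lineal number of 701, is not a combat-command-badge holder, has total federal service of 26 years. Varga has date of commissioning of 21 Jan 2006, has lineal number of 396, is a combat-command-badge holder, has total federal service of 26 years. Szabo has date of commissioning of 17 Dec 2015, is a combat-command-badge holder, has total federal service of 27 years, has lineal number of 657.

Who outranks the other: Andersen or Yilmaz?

By total federal service (lower first): Novak, Ibarra and Andersen (each 23 years); then Varga, Yilmaz and Pereira (each 26 years); then Bianchi and Szabo (both 27 years).
Novak, Ibarra and Andersen all have date of commissioning 11 Aug 2002, so the next rule applies.
Among Novak, Ibarra and Andersen, by lineal number (lower first): Novak (260) before Ibarra (454) before Andersen (490).
Among Varga, Yilmaz and Pereira, by date of commissioning (later first): Varga and Yilmaz (21 Jan 2006) before Pereira (6 Jun 2002).
Among Varga and Yilmaz, by lineal number (lower first): Varga (396) before Yilmaz (701).
Bianchi and Szabo both have date of commissioning 17 Dec 2015, so the next rule applies.
Among Bianchi and Szabo, by lineal number (lower first): Bianchi (182) before Szabo (657).
So Andersen takes precedence.

Andersen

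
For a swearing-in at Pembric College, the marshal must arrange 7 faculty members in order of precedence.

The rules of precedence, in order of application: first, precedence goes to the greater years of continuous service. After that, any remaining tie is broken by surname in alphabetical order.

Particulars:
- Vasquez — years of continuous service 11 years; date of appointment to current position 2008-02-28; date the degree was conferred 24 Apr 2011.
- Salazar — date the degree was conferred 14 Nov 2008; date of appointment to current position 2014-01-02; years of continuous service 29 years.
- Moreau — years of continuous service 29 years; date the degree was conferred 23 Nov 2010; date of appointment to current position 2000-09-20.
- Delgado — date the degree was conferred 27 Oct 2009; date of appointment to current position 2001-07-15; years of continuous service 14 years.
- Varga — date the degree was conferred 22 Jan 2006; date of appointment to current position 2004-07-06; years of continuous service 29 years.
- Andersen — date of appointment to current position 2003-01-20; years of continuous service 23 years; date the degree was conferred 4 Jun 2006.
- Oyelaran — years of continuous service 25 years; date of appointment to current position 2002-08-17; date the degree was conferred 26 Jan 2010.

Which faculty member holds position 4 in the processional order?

By years of continuous service (higher first): Moreau, Salazar and Varga (each 29 years); then Oyelaran (25 years); then Andersen (23 years); then Delgado (14 years); then Vasquez (11 years).
Among Moreau, Salazar and Varga, alphabetically by surname: Moreau before Salazar before Varga.
Order: Moreau, Salazar, Varga, Oyelaran, Andersen, Delgado, Vasquez.

Oyelaran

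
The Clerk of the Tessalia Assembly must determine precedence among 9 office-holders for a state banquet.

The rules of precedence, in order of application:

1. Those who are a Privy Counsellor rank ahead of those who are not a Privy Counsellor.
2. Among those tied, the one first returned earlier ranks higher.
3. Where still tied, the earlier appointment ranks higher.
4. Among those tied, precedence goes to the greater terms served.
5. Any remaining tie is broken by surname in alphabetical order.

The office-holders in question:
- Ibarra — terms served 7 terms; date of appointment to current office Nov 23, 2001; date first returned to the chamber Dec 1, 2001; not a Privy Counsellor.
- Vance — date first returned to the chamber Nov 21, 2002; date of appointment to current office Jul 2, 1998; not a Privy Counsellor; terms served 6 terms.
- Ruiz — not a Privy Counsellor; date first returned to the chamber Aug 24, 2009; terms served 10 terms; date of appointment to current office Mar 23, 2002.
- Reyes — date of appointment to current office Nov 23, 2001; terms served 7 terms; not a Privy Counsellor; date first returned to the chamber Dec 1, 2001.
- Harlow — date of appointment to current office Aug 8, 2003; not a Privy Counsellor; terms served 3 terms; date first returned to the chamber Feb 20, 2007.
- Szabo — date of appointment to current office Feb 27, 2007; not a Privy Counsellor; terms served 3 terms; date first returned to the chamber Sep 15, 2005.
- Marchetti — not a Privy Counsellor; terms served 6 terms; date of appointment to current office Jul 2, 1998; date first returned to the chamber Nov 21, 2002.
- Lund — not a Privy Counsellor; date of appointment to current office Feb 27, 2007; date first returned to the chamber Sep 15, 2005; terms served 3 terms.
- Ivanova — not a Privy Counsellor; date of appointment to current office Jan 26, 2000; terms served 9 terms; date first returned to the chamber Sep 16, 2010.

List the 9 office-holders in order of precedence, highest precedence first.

Ibarra, Reyes, Marchetti, Vance, Lund, Szabo, Harlow, Ruiz, Ivanova

By the first rule: Ibarra, Reyes, Marchetti, Vance, Lund, Szabo, Harlow, Ruiz and Ivanova (each not a Privy Counsellor).
Among Ibarra, Reyes, Marchetti, Vance, Lund, Szabo, Harlow, Ruiz and Ivanova, by date first returned to the chamber (earlier first): Ibarra and Reyes (Dec 1, 2001) before Marchetti and Vance (Nov 21, 2002) before Lund and Szabo (Sep 15, 2005) before Harlow (Feb 20, 2007) before Ruiz (Aug 24, 2009) before Ivanova (Sep 16, 2010).
Ibarra and Reyes both have date of appointment to current office Nov 23, 2001, so the next rule applies.
Ibarra and Reyes both have terms served 7 terms, so the next rule applies.
Among Ibarra and Reyes, alphabetically by surname: Ibarra before Reyes.
Marchetti and Vance both have date of appointment to current office Jul 2, 1998, so the next rule applies.
Marchetti and Vance both have terms served 6 terms, so the next rule applies.
Among Marchetti and Vance, alphabetically by surname: Marchetti before Vance.
Lund and Szabo both have date of appointment to current office Feb 27, 2007, so the next rule applies.
Lund and Szabo both have terms served 3 terms, so the next rule applies.
Among Lund and Szabo, alphabetically by surname: Lund before Szabo.
Full order: Ibarra, Reyes, Marchetti, Vance, Lund, Szabo, Harlow, Ruiz, Ivanova.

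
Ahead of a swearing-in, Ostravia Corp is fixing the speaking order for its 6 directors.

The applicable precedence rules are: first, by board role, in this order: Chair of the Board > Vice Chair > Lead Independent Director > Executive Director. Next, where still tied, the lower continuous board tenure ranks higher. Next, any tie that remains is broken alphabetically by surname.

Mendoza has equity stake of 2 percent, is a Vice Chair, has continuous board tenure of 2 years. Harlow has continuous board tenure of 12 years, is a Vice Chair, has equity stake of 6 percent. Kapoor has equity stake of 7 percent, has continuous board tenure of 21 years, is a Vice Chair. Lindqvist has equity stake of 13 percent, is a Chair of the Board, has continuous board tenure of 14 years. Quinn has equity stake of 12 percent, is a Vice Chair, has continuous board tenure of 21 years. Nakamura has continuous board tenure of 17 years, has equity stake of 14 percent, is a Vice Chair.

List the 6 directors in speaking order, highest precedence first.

Lindqvist, Mendoza, Harlow, Nakamura, Kapoor, Quinn

By board role: Lindqvist (Chair of the Board); then Mendoza, Harlow, Nakamura, Kapoor and Quinn (Vice Chair).
Among Mendoza, Harlow, Nakamura, Kapoor and Quinn, by continuous board tenure (lower first): Mendoza (2 years) before Harlow (12 years) before Nakamura (17 years) before Kapoor and Quinn (21 years).
Among Kapoor and Quinn, alphabetically by surname: Kapoor before Quinn.
Full order: Lindqvist, Mendoza, Harlow, Nakamura, Kapoor, Quinn.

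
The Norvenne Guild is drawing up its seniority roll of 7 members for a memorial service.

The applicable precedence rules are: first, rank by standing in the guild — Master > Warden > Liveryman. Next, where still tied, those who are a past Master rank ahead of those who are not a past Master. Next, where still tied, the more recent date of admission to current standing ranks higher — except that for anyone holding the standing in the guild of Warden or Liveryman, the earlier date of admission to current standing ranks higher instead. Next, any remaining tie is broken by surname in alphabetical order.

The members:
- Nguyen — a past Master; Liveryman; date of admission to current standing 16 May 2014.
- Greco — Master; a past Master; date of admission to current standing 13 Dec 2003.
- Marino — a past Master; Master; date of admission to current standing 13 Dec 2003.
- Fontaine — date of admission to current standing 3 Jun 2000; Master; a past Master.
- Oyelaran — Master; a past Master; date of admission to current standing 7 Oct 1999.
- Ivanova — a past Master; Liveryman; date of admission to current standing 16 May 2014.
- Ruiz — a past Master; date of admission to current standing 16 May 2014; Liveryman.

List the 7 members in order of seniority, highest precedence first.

By standing in the guild: Greco, Marino, Fontaine and Oyelaran (Master); then Ivanova, Nguyen and Ruiz (Liveryman).
Greco, Marino, Fontaine and Oyelaran are each a past Master, so the next rule applies.
Among Greco, Marino, Fontaine and Oyelaran, by date of admission to current standing (later first): Greco and Marino (13 Dec 2003) before Fontaine (3 Jun 2000) before Oyelaran (7 Oct 1999).
Among Greco and Marino, alphabetically by surname: Greco before Marino.
Ivanova, Nguyen and Ruiz are each a past Master, so the next rule applies.
Ivanova, Nguyen and Ruiz all have date of admission to current standing 16 May 2014, so the next rule applies.
Among Ivanova, Nguyen and Ruiz, alphabetically by surname: Ivanova before Nguyen before Ruiz.
Full order: Greco, Marino, Fontaine, Oyelaran, Ivanova, Nguyen, Ruiz.

Greco, Marino, Fontaine, Oyelaran, Ivanova, Nguyen, Ruiz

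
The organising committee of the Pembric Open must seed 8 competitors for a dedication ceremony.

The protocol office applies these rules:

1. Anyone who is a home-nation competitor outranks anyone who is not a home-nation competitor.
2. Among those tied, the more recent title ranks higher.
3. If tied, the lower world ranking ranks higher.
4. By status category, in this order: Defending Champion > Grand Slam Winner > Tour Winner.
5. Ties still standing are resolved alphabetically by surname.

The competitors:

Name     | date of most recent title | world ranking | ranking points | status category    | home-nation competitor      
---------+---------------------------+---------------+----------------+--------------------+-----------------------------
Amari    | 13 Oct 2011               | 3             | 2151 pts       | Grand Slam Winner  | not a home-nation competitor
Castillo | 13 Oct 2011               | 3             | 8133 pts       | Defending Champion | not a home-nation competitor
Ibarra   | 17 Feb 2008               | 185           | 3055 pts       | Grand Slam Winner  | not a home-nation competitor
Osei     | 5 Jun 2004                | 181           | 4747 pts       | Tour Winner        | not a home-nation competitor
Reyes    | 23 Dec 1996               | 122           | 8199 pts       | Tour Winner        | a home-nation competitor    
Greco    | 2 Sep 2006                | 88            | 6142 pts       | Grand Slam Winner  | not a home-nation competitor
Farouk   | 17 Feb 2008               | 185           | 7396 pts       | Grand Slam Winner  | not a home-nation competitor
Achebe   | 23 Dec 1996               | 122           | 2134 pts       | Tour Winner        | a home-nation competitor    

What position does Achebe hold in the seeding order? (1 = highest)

By the first rule: Achebe and Reyes (both a home-nation competitor); then Castillo, Amari, Farouk, Ibarra, Greco and Osei (each not a home-nation competitor).
Achebe and Reyes both have date of most recent title 23 Dec 1996, so the next rule applies.
Achebe and Reyes both have world ranking 122, so the next rule applies.
Achebe and Reyes are each Tour Winner, so the next rule applies.
Among Achebe and Reyes, alphabetically by surname: Achebe before Reyes.
Among Castillo, Amari, Farouk, Ibarra, Greco and Osei, by date of most recent title (later first): Castillo and Amari (13 Oct 2011) before Farouk and Ibarra (17 Feb 2008) before Greco (2 Sep 2006) before Osei (5 Jun 2004).
Castillo and Amari both have world ranking 3, so the next rule applies.
Among Castillo and Amari, by status category: Castillo (Defending Champion) before Amari (Grand Slam Winner).
Farouk and Ibarra both have world ranking 185, so the next rule applies.
Farouk and Ibarra are each Grand Slam Winner, so the next rule applies.
Among Farouk and Ibarra, alphabetically by surname: Farouk before Ibarra.
Order: Achebe, Reyes, Castillo, Amari, Farouk, Ibarra, Greco, Osei. So position 1.

1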